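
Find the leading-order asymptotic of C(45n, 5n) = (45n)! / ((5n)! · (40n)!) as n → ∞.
C(45n, 5n) ~ (387420489/16777216)^(5n) · sqrt(9/(16π·5n))

Write N = 5n. Apply Stirling to each factorial:
  (9N)! ~ sqrt(2π·9N) · (9N/e)^(9N),
  N! ~ sqrt(2π N) · (N/e)^N,
  (8N)! ~ sqrt(2π·8N) · (8N/e)^(8N).
The exponential factors combine to (9N)^(9N) / (N^N · (8N)^(8N)) = 9^(9N)/8^(8N) = (9^9/8^8)^N = (387420489/16777216)^N.
The square-root prefactors combine to sqrt(2π·9N) / (sqrt(2π N)·sqrt(2π·8N)) = sqrt(9 / (2π·8·N)) = sqrt(9/(16π·5n)).
Substituting N = 5n: C(45n, 5n) ~ (387420489/16777216)^(5n) · sqrt(9/(16π·5n)).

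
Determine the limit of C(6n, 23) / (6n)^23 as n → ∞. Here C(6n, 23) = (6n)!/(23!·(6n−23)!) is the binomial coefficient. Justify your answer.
lim = 1/23! = 1/25852016738884976640000

With N = 6n → ∞: C(N, 23) / N^23 = [N(N−1)…(N−22)] / (23! · N^23) = (1/23!) · 1 · (1 − 1/(6n)) · … · (1 − 22/(6n)). Each factor → 1 as N → ∞, so the limit is 1/23! = 1/25852016738884976640000.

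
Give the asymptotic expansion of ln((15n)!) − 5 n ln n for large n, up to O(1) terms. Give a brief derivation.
ln((15n)!) − 5 n ln n = 10 n ln n + 15(ln 15 − 1) n + (1/2) ln(2π·15n) + O(1/n)

Stirling: ln((15n)!) = 15n ln(15n) − 15n + (1/2) ln(2π·15n) + O(1/n).
Expand 15n ln(15n) = 15n (ln n + ln 15) = 15n ln n + 15n ln 15.
Subtract 5n ln n: leading term is (15 − 5) n ln n = 10 n ln n. The next term is 15n ln 15 − 15n = 15(ln 15 − 1) n. Then the (1/2) ln(2π·15n) correction.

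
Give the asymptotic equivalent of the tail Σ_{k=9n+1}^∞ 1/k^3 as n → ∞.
Σ_{k>9n} 1/k^3 ~ 1/(2 · (9n)^2)

Compare to the integral: ∫_{9n}^∞ x^(−3) dx = [−x^(−2)/2]_{9n}^∞ = 1/((3−1)·(9n)^2). Euler-Maclaurin then gives
  Σ_{k>9n} 1/k^3 = ∫_{9n}^∞ dx/x^3 − 1/(2·(9n)^3) + O(1/(9n)^4).
(Equivalently this is ζ(3) − Σ_{k≤9n} 1/k^3.)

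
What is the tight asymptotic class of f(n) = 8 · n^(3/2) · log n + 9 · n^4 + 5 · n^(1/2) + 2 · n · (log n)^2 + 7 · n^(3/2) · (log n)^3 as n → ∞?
f(n) ∈ Θ(n^4)

Compare the terms by growth order. For large n, n^a · (log n)^b dominates n^a' · (log n)^b' iff a > a', or (a = a' and b > b'). Ranking the 5 terms shows the dominant one is 9 · n^4. Hence f(n) ∈ Θ(n^4).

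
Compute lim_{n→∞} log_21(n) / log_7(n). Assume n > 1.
lim = ln(7) / ln(21) = log_21(7)

Change of base: log_21(n) = ln n / ln 21 and log_7(n) = ln n / ln 7. The ratio is (ln n / ln 21) · (ln 7 / ln n) = ln 7 / ln 21, a constant independent of n. So the limit is ln 7 / ln 21 = log_21(7).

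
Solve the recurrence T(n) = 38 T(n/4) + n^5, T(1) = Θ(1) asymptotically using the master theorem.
T(n) = Θ(n^5)

log_4 38 ≈ 2.624. f(n) = n^5 dominates n^(log_4 38) since 5 > 2.624, and the regularity condition a·f(n/b) = 38·(n/4)^5 = (38/1024)·n^5 ≤ c·f(n) holds with c = 38/1024 ≈ 0.0371 < 1. So this is Case 3: T(n) = Θ(f(n)) = Θ(n^5).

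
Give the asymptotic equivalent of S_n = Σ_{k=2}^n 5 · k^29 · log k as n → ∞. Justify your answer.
S_n ~ n^30 log n / 6 − n^30 / 180

By integral comparison, S_n = ∫_1^n 5 · x^29 · log x dx + O(n^29 · log n). For the integral, ∫ x^29 log x dx = n^30 log n / 30 − n^30/900 (integration by parts). Hence S_n ~ n^30 log n / 6 − n^30 / 180.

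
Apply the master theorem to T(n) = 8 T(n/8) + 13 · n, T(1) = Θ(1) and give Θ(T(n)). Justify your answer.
T(n) = Θ(n log n)

log_8 8 = 1, and f(n) = 13 · n = Θ(n^(log_8 8)). This is Case 2 of the master theorem: T(n) = Θ(f(n) · log n) = Θ(n log n).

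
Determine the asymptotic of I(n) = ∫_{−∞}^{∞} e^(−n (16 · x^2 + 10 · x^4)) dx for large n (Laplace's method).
I(n) ~ sqrt(π/(16n))

φ(x) = 16 · x^2 + 10 · x^4 has its unique global minimum at x* = 0 (since φ'(x) = 32x + 40x^3 = 0 only at x = 0 for real x with both coefficients positive, and φ → ∞ as |x| → ∞). At x* = 0, φ(0) = 0 and φ''(0) = 32. Laplace's method then gives
  I(n) ~ sqrt(2π / (n · φ''(0))) · e^(−n φ(0)) = sqrt(2π / (32n)) = sqrt(π/(16n)).
The 10 · x^4 term contributes only at subleading order (an O(1/n) relative correction).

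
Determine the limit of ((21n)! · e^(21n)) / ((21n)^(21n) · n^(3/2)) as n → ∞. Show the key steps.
lim = 0

Stirling: (21n)! ~ sqrt(2π·21n) · (21n/e)^(21n). Hence
  (21n)! · e^(21n) / (21n)^(21n) ~ sqrt(2π·21n).
Dividing by n^(3/2): sqrt(2π·21n) / n^(3/2) = sqrt(2π·21) · n^((1−3)/2), so the expression behaves like sqrt(2π·21) · n^((1−3)/2) → 0.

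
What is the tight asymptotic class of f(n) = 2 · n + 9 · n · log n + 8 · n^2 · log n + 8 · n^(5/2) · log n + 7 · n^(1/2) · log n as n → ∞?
f(n) ∈ Θ(n^(5/2) · log n)

Compare the terms by growth order. For large n, n^a · (log n)^b dominates n^a' · (log n)^b' iff a > a', or (a = a' and b > b'). Ranking the 5 terms shows the dominant one is 8 · n^(5/2) · log n. Hence f(n) ∈ Θ(n^(5/2) · log n).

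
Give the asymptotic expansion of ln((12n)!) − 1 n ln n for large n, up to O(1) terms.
ln((12n)!) − 1 n ln n = 11 n ln n + 12(ln 12 − 1) n + (1/2) ln(2π·12n) + O(1/n)

Stirling: ln((12n)!) = 12n ln(12n) − 12n + (1/2) ln(2π·12n) + O(1/n).
Expand 12n ln(12n) = 12n (ln n + ln 12) = 12n ln n + 12n ln 12.
Subtract 1n ln n: leading term is (12 − 1) n ln n = 11 n ln n. The next term is 12n ln 12 − 12n = 12(ln 12 − 1) n. Then the (1/2) ln(2π·12n) correction.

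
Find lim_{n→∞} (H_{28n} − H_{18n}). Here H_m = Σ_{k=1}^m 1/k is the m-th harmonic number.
lim = ln(28/18) = ln(14/9)

Euler-Maclaurin gives H_m = ln m + γ + 1/(2m) + O(1/m^2). The γ and O(1/m) terms cancel in the difference:
  H_{28n} − H_{18n} = ln(28n) − ln(18n) + O(1/n) = ln(28/18) + O(1/n).
Hence the limit is ln(28/18) = ln(14/9).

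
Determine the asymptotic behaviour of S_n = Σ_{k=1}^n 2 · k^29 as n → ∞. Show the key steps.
S_n ~ n^30 / 15

By integral comparison (Euler-Maclaurin), Σ_{k=1}^n 2 · k^29 = 2 · ∫_0^n x^29 dx + O(n^29) = 2 · n^30/30 = n^30 / 15 + O(n^29). (Equivalently, Faulhaber's formula gives the same leading term.)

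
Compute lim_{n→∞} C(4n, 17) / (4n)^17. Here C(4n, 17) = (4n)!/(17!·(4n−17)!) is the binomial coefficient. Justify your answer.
lim = 1/17! = 1/355687428096000

With N = 4n → ∞: C(N, 17) / N^17 = [N(N−1)…(N−16)] / (17! · N^17) = (1/17!) · 1 · (1 − 1/(4n)) · … · (1 − 16/(4n)). Each factor → 1 as N → ∞, so the limit is 1/17! = 1/355687428096000.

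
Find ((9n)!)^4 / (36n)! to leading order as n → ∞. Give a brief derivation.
((9n)!)^4/(36n)! ~ ((2π·9n)^(3/2) / 2) · 4^(−4·9n)  →  0

Write N = 9n. Stirling: N! ~ sqrt(2π N)(N/e)^N and (4N)! ~ sqrt(2π·4N)·(4N/e)^(4N).
  (N!)^4/(4N)! ~ (2π N)^(4/2) (N/e)^(4N) / [sqrt(2π·4N) (4N/e)^(4N)]
     = (2π N)^(4/2) / sqrt(2π·4N) · (N/(4N))^(4N)
     = (2π N)^((4−1)/2) / 2 · 4^(−4N).
Since 4^4 > 1, the factor 4^(−4N) decays exponentially, so the ratio → 0. Substituting N = 9n gives the stated form.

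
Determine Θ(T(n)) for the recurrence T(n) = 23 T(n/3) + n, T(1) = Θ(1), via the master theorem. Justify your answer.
T(n) = Θ(n^(log_3 23))

Master theorem: compare f(n) = n to n^(log_3 23) where log_3 23 ≈ 2.854. Since 1 < log_3 23, we have f(n) = O(n^(log_3 23 − ε)) for some ε > 0 — Case 1. Hence T(n) = Θ(n^(log_3 23)).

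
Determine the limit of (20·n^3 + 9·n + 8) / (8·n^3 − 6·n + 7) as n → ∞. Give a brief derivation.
lim = 20/8 = 5/2

For large n the leading n^3 terms dominate both numerator and denominator. Dividing top and bottom by n^3, every other term tends to 0, leaving 20/8 = 5/2.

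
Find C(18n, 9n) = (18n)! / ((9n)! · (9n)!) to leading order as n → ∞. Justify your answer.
C(18n, 9n) ~ (4)^(9n) · sqrt(1/(π·9n))

Write N = 9n. Apply Stirling to each factorial:
  (2N)! ~ sqrt(2π·2N) · (2N/e)^(2N),
  N! ~ sqrt(2π N) · (N/e)^N,
  (1N)! ~ sqrt(2π·1N) · (1N/e)^(1N).
The exponential factors combine to (2N)^(2N) / (N^N · (1N)^(1N)) = 2^(2N)/1^(1N) = (2^2/1^1)^N = (4)^N.
The square-root prefactors combine to sqrt(2π·2N) / (sqrt(2π N)·sqrt(2π·1N)) = sqrt(2 / (2π·1·N)) = sqrt(1/(π·9n)).
Substituting N = 9n: C(18n, 9n) ~ (4)^(9n) · sqrt(1/(π·9n)).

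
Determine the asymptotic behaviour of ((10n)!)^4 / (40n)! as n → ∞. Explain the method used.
((10n)!)^4/(40n)! ~ ((2π·10n)^(3/2) / 2) · 4^(−4·10n)  →  0

Write N = 10n. Stirling: N! ~ sqrt(2π N)(N/e)^N and (4N)! ~ sqrt(2π·4N)·(4N/e)^(4N).
  (N!)^4/(4N)! ~ (2π N)^(4/2) (N/e)^(4N) / [sqrt(2π·4N) (4N/e)^(4N)]
     = (2π N)^(4/2) / sqrt(2π·4N) · (N/(4N))^(4N)
     = (2π N)^((4−1)/2) / 2 · 4^(−4N).
Since 4^4 > 1, the factor 4^(−4N) decays exponentially, so the ratio → 0. Substituting N = 10n gives the stated form.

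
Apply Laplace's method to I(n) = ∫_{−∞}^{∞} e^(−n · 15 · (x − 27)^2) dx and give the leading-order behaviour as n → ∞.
I(n) = sqrt(π/(15n))

Here φ(x) = 15 · (x − 27)^2 has its unique minimum at x* = 27 with φ(x*) = 0 and φ''(x*) = 30. Laplace's method gives
  I(n) ~ e^(−n φ(x*)) · sqrt(2π / (n · φ''(x*))) = sqrt(2π / (30n)) = sqrt(π/(15n)).
This is exact: substituting u = (x − 27)·sqrt(15n) gives I(n) = (1/sqrt(15n)) ∫_{−∞}^{∞} e^(−u^2) du = sqrt(π/(15n)).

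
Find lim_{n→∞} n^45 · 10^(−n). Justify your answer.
lim = 0

Exponentials with base > 1 dominate every fixed polynomial: for any fixed c, n^c / 10^n → 0 as n → ∞ (e.g. by the ratio test, or by writing 10^n = e^(n ln 10) and noting e^(n ln 10) / n^c → ∞). Hence n^45 · 10^(−n) = n^45 / 10^n → 0.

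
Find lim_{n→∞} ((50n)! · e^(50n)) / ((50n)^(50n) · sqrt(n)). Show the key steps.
lim = sqrt(2π·50)

Stirling: (50n)! ~ sqrt(2π·50n) · (50n/e)^(50n). Hence
  (50n)! · e^(50n) / (50n)^(50n) ~ sqrt(2π·50n).
Dividing by sqrt(n): sqrt(2π·50n) / sqrt(n) = sqrt(2π·50) · n^((1−1)/2), so the limit is sqrt(2π·50).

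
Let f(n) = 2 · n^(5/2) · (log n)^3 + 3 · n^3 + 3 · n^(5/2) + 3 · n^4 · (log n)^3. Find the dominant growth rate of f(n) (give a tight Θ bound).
f(n) ∈ Θ(n^4 · (log n)^3)

Compare the terms by growth order. For large n, n^a · (log n)^b dominates n^a' · (log n)^b' iff a > a', or (a = a' and b > b'). Ranking the 4 terms shows the dominant one is 3 · n^4 · (log n)^3. Hence f(n) ∈ Θ(n^4 · (log n)^3).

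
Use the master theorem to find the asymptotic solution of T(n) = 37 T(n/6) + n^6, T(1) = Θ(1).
T(n) = Θ(n^6)

log_6 37 ≈ 2.015. f(n) = n^6 dominates n^(log_6 37) since 6 > 2.015, and the regularity condition a·f(n/b) = 37·(n/6)^6 = (37/46656)·n^6 ≤ c·f(n) holds with c = 37/46656 ≈ 0.000793 < 1. So this is Case 3: T(n) = Θ(f(n)) = Θ(n^6).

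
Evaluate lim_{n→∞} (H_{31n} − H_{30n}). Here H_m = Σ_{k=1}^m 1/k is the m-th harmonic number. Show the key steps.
lim = ln(31/30)

Euler-Maclaurin gives H_m = ln m + γ + 1/(2m) + O(1/m^2). The γ and O(1/m) terms cancel in the difference:
  H_{31n} − H_{30n} = ln(31n) − ln(30n) + O(1/n) = ln(31/30) + O(1/n).
Hence the limit is ln(31/30).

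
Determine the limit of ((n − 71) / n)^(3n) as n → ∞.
lim = e^(−213)

Rewrite as (1 − 71/n)^(3n). By the standard limit (1 + x/n)^n → e^x, we have (1 − 71/n)^n → e^(−71), and raising to the 3rd power gives e^(−213).
More precisely, ln[(1 − 71/n)^(3n)] = 3n · ln(1 − 71/n) = 3n · (-71/n + O(1/n^2)) = -213 + O(1/n) → -213.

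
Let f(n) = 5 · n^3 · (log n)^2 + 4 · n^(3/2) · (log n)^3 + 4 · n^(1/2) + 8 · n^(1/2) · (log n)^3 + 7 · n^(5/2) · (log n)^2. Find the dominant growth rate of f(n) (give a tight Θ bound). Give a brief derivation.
f(n) ∈ Θ(n^3 · (log n)^2)

Compare the terms by growth order. For large n, n^a · (log n)^b dominates n^a' · (log n)^b' iff a > a', or (a = a' and b > b'). Ranking the 5 terms shows the dominant one is 5 · n^3 · (log n)^2. Hence f(n) ∈ Θ(n^3 · (log n)^2).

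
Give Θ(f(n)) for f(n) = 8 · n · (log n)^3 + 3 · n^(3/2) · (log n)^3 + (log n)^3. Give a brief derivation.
f(n) ∈ Θ(n^(3/2) · (log n)^3)

Compare the terms by growth order. For large n, n^a · (log n)^b dominates n^a' · (log n)^b' iff a > a', or (a = a' and b > b'). Ranking the 3 terms shows the dominant one is 3 · n^(3/2) · (log n)^3. Hence f(n) ∈ Θ(n^(3/2) · (log n)^3).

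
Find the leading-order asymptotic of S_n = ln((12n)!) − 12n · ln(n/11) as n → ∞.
S_n ~ 12n · (ln 132 − 1) + O(ln n)

Stirling: ln((12n)!) = 12n ln(12n) − 12n + O(ln n).
  S_n = 12n ln(12n) − 12n − 12n ln(n/11) + O(ln n)
      = 12n ln(12n) − 12n ln n + 12n ln 11 − 12n + O(ln n)
      = 12n ln 12 + 12n ln 11 − 12n + O(ln n)
      = 12n (ln 132 − 1) + O(ln n).
Numerically ln(132) − 1 ≈ 3.8828.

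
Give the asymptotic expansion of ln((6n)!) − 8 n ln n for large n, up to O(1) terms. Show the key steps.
ln((6n)!) − 8 n ln n = −2 n ln n + 6(ln 6 − 1) n + (1/2) ln(2π·6n) + O(1/n)

Stirling: ln((6n)!) = 6n ln(6n) − 6n + (1/2) ln(2π·6n) + O(1/n).
Expand 6n ln(6n) = 6n (ln n + ln 6) = 6n ln n + 6n ln 6.
Subtract 8n ln n: leading term is (6 − 8) n ln n = −2 n ln n. The next term is 6n ln 6 − 6n = 6(ln 6 − 1) n. Then the (1/2) ln(2π·6n) correction.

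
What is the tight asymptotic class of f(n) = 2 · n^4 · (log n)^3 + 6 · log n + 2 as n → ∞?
f(n) ∈ Θ(n^4 · (log n)^3)

Compare the terms by growth order. For large n, n^a · (log n)^b dominates n^a' · (log n)^b' iff a > a', or (a = a' and b > b'). Ranking the 3 terms shows the dominant one is 2 · n^4 · (log n)^3. Hence f(n) ∈ Θ(n^4 · (log n)^3).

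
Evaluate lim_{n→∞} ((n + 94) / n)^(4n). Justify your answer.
lim = e^376

Rewrite as (1 + 94/n)^(4n). By the standard limit (1 + x/n)^n → e^x, we have (1 + 94/n)^n → e^94, and raising to the 4th power gives e^376.
More precisely, ln[(1 + 94/n)^(4n)] = 4n · ln(1 + 94/n) = 4n · (94/n + O(1/n^2)) = 376 + O(1/n) → 376.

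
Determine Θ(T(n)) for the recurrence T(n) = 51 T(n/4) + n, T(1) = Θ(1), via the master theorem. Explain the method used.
T(n) = Θ(n^(log_4 51))

Master theorem: compare f(n) = n to n^(log_4 51) where log_4 51 ≈ 2.836. Since 1 < log_4 51, we have f(n) = O(n^(log_4 51 − ε)) for some ε > 0 — Case 1. Hence T(n) = Θ(n^(log_4 51)).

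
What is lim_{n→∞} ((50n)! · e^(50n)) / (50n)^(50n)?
lim = ∞

Stirling: (50n)! ~ sqrt(2π·50n) · (50n/e)^(50n). Hence
  (50n)! · e^(50n) / (50n)^(50n) ~ sqrt(2π·50n) = sqrt(2π·50) · sqrt(n) → ∞.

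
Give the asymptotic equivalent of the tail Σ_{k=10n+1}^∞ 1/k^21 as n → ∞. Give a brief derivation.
Σ_{k>10n} 1/k^21 ~ 1/(20 · (10n)^20)

Compare to the integral: ∫_{10n}^∞ x^(−21) dx = [−x^(−20)/20]_{10n}^∞ = 1/((21−1)·(10n)^20). Euler-Maclaurin then gives
  Σ_{k>10n} 1/k^21 = ∫_{10n}^∞ dx/x^21 − 1/(2·(10n)^21) + O(1/(10n)^22).
(Equivalently this is ζ(21) − Σ_{k≤10n} 1/k^21.)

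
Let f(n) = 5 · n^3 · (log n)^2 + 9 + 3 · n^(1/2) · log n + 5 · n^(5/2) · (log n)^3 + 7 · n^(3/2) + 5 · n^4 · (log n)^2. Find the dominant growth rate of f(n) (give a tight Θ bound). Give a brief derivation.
f(n) ∈ Θ(n^4 · (log n)^2)

Compare the terms by growth order. For large n, n^a · (log n)^b dominates n^a' · (log n)^b' iff a > a', or (a = a' and b > b'). Ranking the 6 terms shows the dominant one is 5 · n^4 · (log n)^2. Hence f(n) ∈ Θ(n^4 · (log n)^2).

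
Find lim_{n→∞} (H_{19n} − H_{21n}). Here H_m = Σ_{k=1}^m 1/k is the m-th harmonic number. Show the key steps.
lim = ln(19/21)

Euler-Maclaurin gives H_m = ln m + γ + 1/(2m) + O(1/m^2). The γ and O(1/m) terms cancel in the difference:
  H_{19n} − H_{21n} = ln(19n) − ln(21n) + O(1/n) = ln(19/21) + O(1/n).
Hence the limit is ln(19/21).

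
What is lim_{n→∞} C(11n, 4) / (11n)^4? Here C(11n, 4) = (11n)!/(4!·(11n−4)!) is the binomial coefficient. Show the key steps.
lim = 1/4! = 1/24

With N = 11n → ∞: C(N, 4) / N^4 = [N(N−1)…(N−3)] / (4! · N^4) = (1/4!) · 1 · (1 − 1/(11n)) · (1 − 2/(11n)) · (1 − 3/(11n)). Each factor → 1 as N → ∞, so the limit is 1/4! = 1/24.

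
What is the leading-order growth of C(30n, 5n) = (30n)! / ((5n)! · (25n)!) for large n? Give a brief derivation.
C(30n, 5n) ~ (46656/3125)^(5n) · sqrt(3/(5π·5n))

Write N = 5n. Apply Stirling to each factorial:
  (6N)! ~ sqrt(2π·6N) · (6N/e)^(6N),
  N! ~ sqrt(2π N) · (N/e)^N,
  (5N)! ~ sqrt(2π·5N) · (5N/e)^(5N).
The exponential factors combine to (6N)^(6N) / (N^N · (5N)^(5N)) = 6^(6N)/5^(5N) = (6^6/5^5)^N = (46656/3125)^N.
The square-root prefactors combine to sqrt(2π·6N) / (sqrt(2π N)·sqrt(2π·5N)) = sqrt(6 / (2π·5·N)) = sqrt(3/(5π·5n)).
Substituting N = 5n: C(30n, 5n) ~ (46656/3125)^(5n) · sqrt(3/(5π·5n)).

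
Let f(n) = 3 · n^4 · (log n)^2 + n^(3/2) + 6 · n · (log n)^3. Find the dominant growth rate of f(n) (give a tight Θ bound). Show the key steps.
f(n) ∈ Θ(n^4 · (log n)^2)

Compare the terms by growth order. For large n, n^a · (log n)^b dominates n^a' · (log n)^b' iff a > a', or (a = a' and b > b'). Ranking the 3 terms shows the dominant one is 3 · n^4 · (log n)^2. Hence f(n) ∈ Θ(n^4 · (log n)^2).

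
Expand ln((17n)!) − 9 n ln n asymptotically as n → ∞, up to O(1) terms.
ln((17n)!) − 9 n ln n = 8 n ln n + 17(ln 17 − 1) n + (1/2) ln(2π·17n) + O(1/n)

Stirling: ln((17n)!) = 17n ln(17n) − 17n + (1/2) ln(2π·17n) + O(1/n).
Expand 17n ln(17n) = 17n (ln n + ln 17) = 17n ln n + 17n ln 17.
Subtract 9n ln n: leading term is (17 − 9) n ln n = 8 n ln n. The next term is 17n ln 17 − 17n = 17(ln 17 − 1) n. Then the (1/2) ln(2π·17n) correction.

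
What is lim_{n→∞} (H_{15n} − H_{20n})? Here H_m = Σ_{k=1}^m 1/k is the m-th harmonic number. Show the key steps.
lim = ln(15/20) = ln(3/4)

Euler-Maclaurin gives H_m = ln m + γ + 1/(2m) + O(1/m^2). The γ and O(1/m) terms cancel in the difference:
  H_{15n} − H_{20n} = ln(15n) − ln(20n) + O(1/n) = ln(15/20) + O(1/n).
Hence the limit is ln(15/20) = ln(3/4).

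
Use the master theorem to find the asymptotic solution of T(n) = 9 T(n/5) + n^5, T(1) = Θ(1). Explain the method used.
T(n) = Θ(n^5)

log_5 9 ≈ 1.365. f(n) = n^5 dominates n^(log_5 9) since 5 > 1.365, and the regularity condition a·f(n/b) = 9·(n/5)^5 = (9/3125)·n^5 ≤ c·f(n) holds with c = 9/3125 ≈ 0.00288 < 1. So this is Case 3: T(n) = Θ(f(n)) = Θ(n^5).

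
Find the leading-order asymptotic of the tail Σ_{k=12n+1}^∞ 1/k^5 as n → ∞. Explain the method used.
Σ_{k>12n} 1/k^5 ~ 1/(4 · (12n)^4)

Compare to the integral: ∫_{12n}^∞ x^(−5) dx = [−x^(−4)/4]_{12n}^∞ = 1/((5−1)·(12n)^4). Euler-Maclaurin then gives
  Σ_{k>12n} 1/k^5 = ∫_{12n}^∞ dx/x^5 − 1/(2·(12n)^5) + O(1/(12n)^6).
(Equivalently this is ζ(5) − Σ_{k≤12n} 1/k^5.)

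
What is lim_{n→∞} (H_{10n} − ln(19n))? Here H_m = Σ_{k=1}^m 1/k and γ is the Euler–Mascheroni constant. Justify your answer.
lim = ln(10/19) + γ

By Euler-Maclaurin, H_m = ln m + γ + O(1/m). So
  H_{10n} − ln(19n) = ln(10n) + γ − ln(19n) + O(1/n)
                       = ln(10/19) + γ + O(1/n).
Hence the limit is ln(10/19) + γ.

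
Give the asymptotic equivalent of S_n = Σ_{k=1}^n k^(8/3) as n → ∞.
S_n ~ (3/11) · n^(11/3)

Integral comparison: Σ_{k=1}^n k^(8/3) = ∫_0^n x^(8/3) dx + O(n^(8/3)). The integral is n^(1 + 8/3) / (1 + 8/3) = n^((8+3)/3) / ((8+3)/3) = (3/11) · n^(11/3).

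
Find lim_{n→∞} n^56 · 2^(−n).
lim = 0

Exponentials with base > 1 dominate every fixed polynomial: for any fixed c, n^c / 2^n → 0 as n → ∞ (e.g. by the ratio test, or by writing 2^n = e^(n ln 2) and noting e^(n ln 2) / n^c → ∞). Hence n^56 · 2^(−n) = n^56 / 2^n → 0.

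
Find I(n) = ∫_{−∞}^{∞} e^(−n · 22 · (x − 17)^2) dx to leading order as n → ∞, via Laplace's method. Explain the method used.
I(n) = sqrt(π/(22n))

Here φ(x) = 22 · (x − 17)^2 has its unique minimum at x* = 17 with φ(x*) = 0 and φ''(x*) = 44. Laplace's method gives
  I(n) ~ e^(−n φ(x*)) · sqrt(2π / (n · φ''(x*))) = sqrt(2π / (44n)) = sqrt(π/(22n)).
This is exact: substituting u = (x − 17)·sqrt(22n) gives I(n) = (1/sqrt(22n)) ∫_{−∞}^{∞} e^(−u^2) du = sqrt(π/(22n)).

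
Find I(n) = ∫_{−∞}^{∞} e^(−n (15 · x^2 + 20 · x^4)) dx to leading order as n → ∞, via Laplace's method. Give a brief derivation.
I(n) ~ sqrt(π/(15n))

φ(x) = 15 · x^2 + 20 · x^4 has its unique global minimum at x* = 0 (since φ'(x) = 30x + 80x^3 = 0 only at x = 0 for real x with both coefficients positive, and φ → ∞ as |x| → ∞). At x* = 0, φ(0) = 0 and φ''(0) = 30. Laplace's method then gives
  I(n) ~ sqrt(2π / (n · φ''(0))) · e^(−n φ(0)) = sqrt(2π / (30n)) = sqrt(π/(15n)).
The 20 · x^4 term contributes only at subleading order (an O(1/n) relative correction).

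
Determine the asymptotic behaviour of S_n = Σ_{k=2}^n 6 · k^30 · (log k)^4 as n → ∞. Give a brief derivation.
S_n ~ 6 · n^31 · (log n)^4 / 31

By integral comparison, S_n = ∫_1^n 6 · x^30 · (log x)^4 dx + O(n^30 · (log n)^4). For the integral, the leading term of ∫_1^n x^30 (log x)^4 dx is n^31/31 · (log n)^4 (by repeated integration by parts; each step lowers the log-exponent and produces a relatively O(1/log n) correction). Hence S_n ~ 6 · n^31 · (log n)^4 / 31.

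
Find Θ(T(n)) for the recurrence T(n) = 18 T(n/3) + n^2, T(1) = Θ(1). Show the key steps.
T(n) = Θ(n^(log_3 18))

Master theorem: compare f(n) = n^2 to n^(log_3 18) where log_3 18 ≈ 2.631. Since 2 < log_3 18, we have f(n) = O(n^(log_3 18 − ε)) for some ε > 0 — Case 1. Hence T(n) = Θ(n^(log_3 18)).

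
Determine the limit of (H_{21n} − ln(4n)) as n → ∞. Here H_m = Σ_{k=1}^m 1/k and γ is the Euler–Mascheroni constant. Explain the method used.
lim = ln(21/4) + γ

By Euler-Maclaurin, H_m = ln m + γ + O(1/m). So
  H_{21n} − ln(4n) = ln(21n) + γ − ln(4n) + O(1/n)
                       = ln(21/4) + γ + O(1/n).
Hence the limit is ln(21/4) + γ.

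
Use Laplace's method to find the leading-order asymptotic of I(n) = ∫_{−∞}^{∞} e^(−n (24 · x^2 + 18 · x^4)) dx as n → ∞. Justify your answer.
I(n) ~ sqrt(π/(24n))

φ(x) = 24 · x^2 + 18 · x^4 has its unique global minimum at x* = 0 (since φ'(x) = 48x + 72x^3 = 0 only at x = 0 for real x with both coefficients positive, and φ → ∞ as |x| → ∞). At x* = 0, φ(0) = 0 and φ''(0) = 48. Laplace's method then gives
  I(n) ~ sqrt(2π / (n · φ''(0))) · e^(−n φ(0)) = sqrt(2π / (48n)) = sqrt(π/(24n)).
The 18 · x^4 term contributes only at subleading order (an O(1/n) relative correction).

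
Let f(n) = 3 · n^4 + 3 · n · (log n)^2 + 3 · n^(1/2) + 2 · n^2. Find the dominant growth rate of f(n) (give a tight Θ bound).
f(n) ∈ Θ(n^4)

Compare the terms by growth order. For large n, n^a · (log n)^b dominates n^a' · (log n)^b' iff a > a', or (a = a' and b > b'). Ranking the 4 terms shows the dominant one is 3 · n^4. Hence f(n) ∈ Θ(n^4).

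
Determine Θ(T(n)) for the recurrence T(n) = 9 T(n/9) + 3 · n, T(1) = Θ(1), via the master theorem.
T(n) = Θ(n log n)

log_9 9 = 1, and f(n) = 3 · n = Θ(n^(log_9 9)). This is Case 2 of the master theorem: T(n) = Θ(f(n) · log n) = Θ(n log n).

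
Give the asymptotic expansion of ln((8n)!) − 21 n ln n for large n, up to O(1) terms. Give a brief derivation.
ln((8n)!) − 21 n ln n = −13 n ln n + 8(ln 8 − 1) n + (1/2) ln(2π·8n) + O(1/n)

Stirling: ln((8n)!) = 8n ln(8n) − 8n + (1/2) ln(2π·8n) + O(1/n).
Expand 8n ln(8n) = 8n (ln n + ln 8) = 8n ln n + 8n ln 8.
Subtract 21n ln n: leading term is (8 − 21) n ln n = −13 n ln n. The next term is 8n ln 8 − 8n = 8(ln 8 − 1) n. Then the (1/2) ln(2π·8n) correction.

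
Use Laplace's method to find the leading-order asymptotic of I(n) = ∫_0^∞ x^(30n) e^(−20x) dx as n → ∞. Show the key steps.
I(n) ~ (sqrt(2π·30n) / 20) · (30n/(20e))^(30n)

Write the integrand as exp(30n ln x − 20x) and set f(x) = 30n ln x − 20x. Then f'(x) = 30n/x − 20 = 0 at x* = 30n/20, and f''(x*) = −30n/x*^2 = −20^2/(30n). Laplace's method (interior maximum) gives
  I(n) ~ e^(f(x*)) · sqrt(2π / |f''(x*)|)
        = exp(30n ln(30n/20) − 30n) · sqrt(2π · 30n / 20^2)
        = (30n/20)^(30n) e^(−30n) · sqrt(2π·30n) / 20
        = (sqrt(2π·30n) / 20) · (30n/(20e))^(30n).
This matches Γ(30n+1)/20^(30n+1) with Stirling applied to Γ.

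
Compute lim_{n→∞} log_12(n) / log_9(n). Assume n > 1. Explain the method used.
lim = ln(9) / ln(12) = log_12(9)

Change of base: log_12(n) = ln n / ln 12 and log_9(n) = ln n / ln 9. The ratio is (ln n / ln 12) · (ln 9 / ln n) = ln 9 / ln 12, a constant independent of n. So the limit is ln 9 / ln 12 = log_12(9).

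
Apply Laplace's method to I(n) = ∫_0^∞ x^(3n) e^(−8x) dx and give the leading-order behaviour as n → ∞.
I(n) ~ (sqrt(2π·3n) / 8) · (3n/(8e))^(3n)

Write the integrand as exp(3n ln x − 8x) and set f(x) = 3n ln x − 8x. Then f'(x) = 3n/x − 8 = 0 at x* = 3n/8, and f''(x*) = −3n/x*^2 = −8^2/(3n). Laplace's method (interior maximum) gives
  I(n) ~ e^(f(x*)) · sqrt(2π / |f''(x*)|)
        = exp(3n ln(3n/8) − 3n) · sqrt(2π · 3n / 8^2)
        = (3n/8)^(3n) e^(−3n) · sqrt(2π·3n) / 8
        = (sqrt(2π·3n) / 8) · (3n/(8e))^(3n).
This matches Γ(3n+1)/8^(3n+1) with Stirling applied to Γ.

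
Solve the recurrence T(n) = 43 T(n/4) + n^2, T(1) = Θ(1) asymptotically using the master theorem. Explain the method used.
T(n) = Θ(n^(log_4 43))

Master theorem: compare f(n) = n^2 to n^(log_4 43) where log_4 43 ≈ 2.713. Since 2 < log_4 43, we have f(n) = O(n^(log_4 43 − ε)) for some ε > 0 — Case 1. Hence T(n) = Θ(n^(log_4 43)).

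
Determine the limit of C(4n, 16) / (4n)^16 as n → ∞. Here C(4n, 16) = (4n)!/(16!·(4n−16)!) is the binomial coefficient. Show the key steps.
lim = 1/16! = 1/20922789888000

With N = 4n → ∞: C(N, 16) / N^16 = [N(N−1)…(N−15)] / (16! · N^16) = (1/16!) · 1 · (1 − 1/(4n)) · … · (1 − 15/(4n)). Each factor → 1 as N → ∞, so the limit is 1/16! = 1/20922789888000.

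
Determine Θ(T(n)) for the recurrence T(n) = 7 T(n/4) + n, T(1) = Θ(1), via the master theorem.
T(n) = Θ(n^(log_4 7))

Master theorem: compare f(n) = n to n^(log_4 7) where log_4 7 ≈ 1.404. Since 1 < log_4 7, we have f(n) = O(n^(log_4 7 − ε)) for some ε > 0 — Case 1. Hence T(n) = Θ(n^(log_4 7)).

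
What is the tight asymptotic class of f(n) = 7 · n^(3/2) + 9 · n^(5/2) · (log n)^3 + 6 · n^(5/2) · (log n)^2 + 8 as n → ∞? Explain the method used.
f(n) ∈ Θ(n^(5/2) · (log n)^3)

Compare the terms by growth order. For large n, n^a · (log n)^b dominates n^a' · (log n)^b' iff a > a', or (a = a' and b > b'). Ranking the 4 terms shows the dominant one is 9 · n^(5/2) · (log n)^3. Hence f(n) ∈ Θ(n^(5/2) · (log n)^3).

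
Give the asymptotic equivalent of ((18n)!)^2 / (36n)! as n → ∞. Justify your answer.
((18n)!)^2/(36n)! ~ ((2π·18n)^(1/2) / sqrt(2)) · 2^(−2·18n)  →  0

Write N = 18n. Stirling: N! ~ sqrt(2π N)(N/e)^N and (2N)! ~ sqrt(2π·2N)·(2N/e)^(2N).
  (N!)^2/(2N)! ~ (2π N)^(2/2) (N/e)^(2N) / [sqrt(2π·2N) (2N/e)^(2N)]
     = (2π N)^(2/2) / sqrt(2π·2N) · (N/(2N))^(2N)
     = (2π N)^((2−1)/2) / sqrt(2) · 2^(−2N).
Since 2^2 > 1, the factor 2^(−2N) decays exponentially, so the ratio → 0. Substituting N = 18n gives the stated form.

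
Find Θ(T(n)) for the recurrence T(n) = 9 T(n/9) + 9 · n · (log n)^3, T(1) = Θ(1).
T(n) = Θ(n · (log n)^4)

Here log_9 9 = 1 and f(n) = 9 · n · (log n)^3 = Θ(n^(log_9 9) · (log n)^3). This is the extended Case 2 of the master theorem (f matches the critical exponent up to log factors), giving T(n) = Θ(n^(log_9 9) · (log n)^(3+1)) = Θ(n · (log n)^4).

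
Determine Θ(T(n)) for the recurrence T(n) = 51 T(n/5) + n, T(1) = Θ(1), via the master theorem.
T(n) = Θ(n^(log_5 51))

Master theorem: compare f(n) = n to n^(log_5 51) where log_5 51 ≈ 2.443. Since 1 < log_5 51, we have f(n) = O(n^(log_5 51 − ε)) for some ε > 0 — Case 1. Hence T(n) = Θ(n^(log_5 51)).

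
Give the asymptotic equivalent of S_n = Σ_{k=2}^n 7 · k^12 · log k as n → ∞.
S_n ~ 7 · n^13 log n / 13 − 7 · n^13 / 169

By integral comparison, S_n = ∫_1^n 7 · x^12 · log x dx + O(n^12 · log n). For the integral, ∫ x^12 log x dx = n^13 log n / 13 − n^13/169 (integration by parts). Hence S_n ~ 7 · n^13 log n / 13 − 7 · n^13 / 169.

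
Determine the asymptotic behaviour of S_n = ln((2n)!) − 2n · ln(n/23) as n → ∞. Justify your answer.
S_n ~ 2n · (ln 46 − 1) + O(ln n)

Stirling: ln((2n)!) = 2n ln(2n) − 2n + O(ln n).
  S_n = 2n ln(2n) − 2n − 2n ln(n/23) + O(ln n)
      = 2n ln(2n) − 2n ln n + 2n ln 23 − 2n + O(ln n)
      = 2n ln 2 + 2n ln 23 − 2n + O(ln n)
      = 2n (ln 46 − 1) + O(ln n).
Numerically ln(46) − 1 ≈ 2.8286.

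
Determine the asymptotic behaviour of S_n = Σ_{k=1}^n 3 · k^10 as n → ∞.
S_n ~ 3 · n^11 / 11

By integral comparison (Euler-Maclaurin), Σ_{k=1}^n 3 · k^10 = 3 · ∫_0^n x^10 dx + O(n^10) = 3 · n^11/11 + O(n^10). (Equivalently, Faulhaber's formula gives the same leading term.)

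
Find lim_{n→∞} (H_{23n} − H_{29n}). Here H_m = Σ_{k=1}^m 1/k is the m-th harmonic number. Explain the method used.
lim = ln(23/29)

Euler-Maclaurin gives H_m = ln m + γ + 1/(2m) + O(1/m^2). The γ and O(1/m) terms cancel in the difference:
  H_{23n} − H_{29n} = ln(23n) − ln(29n) + O(1/n) = ln(23/29) + O(1/n).
Hence the limit is ln(23/29).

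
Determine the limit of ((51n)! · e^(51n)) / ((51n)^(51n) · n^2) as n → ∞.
lim = 0

Stirling: (51n)! ~ sqrt(2π·51n) · (51n/e)^(51n). Hence
  (51n)! · e^(51n) / (51n)^(51n) ~ sqrt(2π·51n).
Dividing by n^2: sqrt(2π·51n) / n^2 = sqrt(2π·51) · n^((1−4)/2), so the expression behaves like sqrt(2π·51) · n^((1−4)/2) → 0.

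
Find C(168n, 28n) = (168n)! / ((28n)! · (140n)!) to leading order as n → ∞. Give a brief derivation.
C(168n, 28n) ~ (46656/3125)^(28n) · sqrt(3/(5π·28n))

Write N = 28n. Apply Stirling to each factorial:
  (6N)! ~ sqrt(2π·6N) · (6N/e)^(6N),
  N! ~ sqrt(2π N) · (N/e)^N,
  (5N)! ~ sqrt(2π·5N) · (5N/e)^(5N).
The exponential factors combine to (6N)^(6N) / (N^N · (5N)^(5N)) = 6^(6N)/5^(5N) = (6^6/5^5)^N = (46656/3125)^N.
The square-root prefactors combine to sqrt(2π·6N) / (sqrt(2π N)·sqrt(2π·5N)) = sqrt(6 / (2π·5·N)) = sqrt(3/(5π·28n)).
Substituting N = 28n: C(168n, 28n) ~ (46656/3125)^(28n) · sqrt(3/(5π·28n)).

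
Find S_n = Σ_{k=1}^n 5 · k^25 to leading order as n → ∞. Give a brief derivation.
S_n ~ 5 · n^26 / 26

By integral comparison (Euler-Maclaurin), Σ_{k=1}^n 5 · k^25 = 5 · ∫_0^n x^25 dx + O(n^25) = 5 · n^26/26 + O(n^25). (Equivalently, Faulhaber's formula gives the same leading term.)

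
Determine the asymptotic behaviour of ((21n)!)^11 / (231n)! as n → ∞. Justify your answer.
((21n)!)^11/(231n)! ~ ((2π·21n)^(10/2) / sqrt(11)) · 11^(−11·21n)  →  0

Write N = 21n. Stirling: N! ~ sqrt(2π N)(N/e)^N and (11N)! ~ sqrt(2π·11N)·(11N/e)^(11N).
  (N!)^11/(11N)! ~ (2π N)^(11/2) (N/e)^(11N) / [sqrt(2π·11N) (11N/e)^(11N)]
     = (2π N)^(11/2) / sqrt(2π·11N) · (N/(11N))^(11N)
     = (2π N)^((11−1)/2) / sqrt(11) · 11^(−11N).
Since 11^11 > 1, the factor 11^(−11N) decays exponentially, so the ratio → 0. Substituting N = 21n gives the stated form.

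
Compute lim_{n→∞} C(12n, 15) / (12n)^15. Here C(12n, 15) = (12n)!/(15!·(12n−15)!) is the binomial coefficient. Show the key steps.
lim = 1/15! = 1/1307674368000

With N = 12n → ∞: C(N, 15) / N^15 = [N(N−1)…(N−14)] / (15! · N^15) = (1/15!) · 1 · (1 − 1/(12n)) · … · (1 − 14/(12n)). Each factor → 1 as N → ∞, so the limit is 1/15! = 1/1307674368000.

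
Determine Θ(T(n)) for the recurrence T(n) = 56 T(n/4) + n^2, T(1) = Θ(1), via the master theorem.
T(n) = Θ(n^(log_4 56))

Master theorem: compare f(n) = n^2 to n^(log_4 56) where log_4 56 ≈ 2.904. Since 2 < log_4 56, we have f(n) = O(n^(log_4 56 − ε)) for some ε > 0 — Case 1. Hence T(n) = Θ(n^(log_4 56)).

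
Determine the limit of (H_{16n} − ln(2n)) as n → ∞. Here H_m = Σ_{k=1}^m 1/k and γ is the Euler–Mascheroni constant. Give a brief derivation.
lim = ln 8 + γ

By Euler-Maclaurin, H_m = ln m + γ + O(1/m). So
  H_{16n} − ln(2n) = ln(16n) + γ − ln(2n) + O(1/n)
                       = ln(16/2) + γ + O(1/n).
Hence the limit is ln(16/2) + γ (= ln 8).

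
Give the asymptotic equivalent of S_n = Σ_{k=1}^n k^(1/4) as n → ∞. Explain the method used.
S_n ~ (4/5) · n^(5/4)

Integral comparison: Σ_{k=1}^n k^(1/4) = ∫_0^n x^(1/4) dx + O(n^(1/4)). The integral is n^(1 + 1/4) / (1 + 1/4) = n^((1+4)/4) / ((1+4)/4) = (4/5) · n^(5/4).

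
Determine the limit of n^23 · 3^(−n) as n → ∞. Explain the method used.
lim = 0

Exponentials with base > 1 dominate every fixed polynomial: for any fixed c, n^c / 3^n → 0 as n → ∞ (e.g. by the ratio test, or by writing 3^n = e^(n ln 3) and noting e^(n ln 3) / n^c → ∞). Hence n^23 · 3^(−n) = n^23 / 3^n → 0.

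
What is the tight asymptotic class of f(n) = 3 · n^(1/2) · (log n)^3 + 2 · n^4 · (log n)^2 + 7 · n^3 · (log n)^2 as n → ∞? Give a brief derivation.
f(n) ∈ Θ(n^4 · (log n)^2)

Compare the terms by growth order. For large n, n^a · (log n)^b dominates n^a' · (log n)^b' iff a > a', or (a = a' and b > b'). Ranking the 3 terms shows the dominant one is 2 · n^4 · (log n)^2. Hence f(n) ∈ Θ(n^4 · (log n)^2).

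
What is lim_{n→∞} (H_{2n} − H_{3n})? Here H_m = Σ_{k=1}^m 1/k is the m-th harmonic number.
lim = ln(2/3)

Euler-Maclaurin gives H_m = ln m + γ + 1/(2m) + O(1/m^2). The γ and O(1/m) terms cancel in the difference:
  H_{2n} − H_{3n} = ln(2n) − ln(3n) + O(1/n) = ln(2/3) + O(1/n).
Hence the limit is ln(2/3).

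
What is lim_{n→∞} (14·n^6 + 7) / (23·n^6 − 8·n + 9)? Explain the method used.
lim = 14/23

For large n the leading n^6 terms dominate both numerator and denominator. Dividing top and bottom by n^6, every other term tends to 0, leaving 14/23.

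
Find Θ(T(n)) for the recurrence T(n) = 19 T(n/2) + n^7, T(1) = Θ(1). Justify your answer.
T(n) = Θ(n^7)

log_2 19 ≈ 4.248. f(n) = n^7 dominates n^(log_2 19) since 7 > 4.248, and the regularity condition a·f(n/b) = 19·(n/2)^7 = (19/128)·n^7 ≤ c·f(n) holds with c = 19/128 ≈ 0.148 < 1. So this is Case 3: T(n) = Θ(f(n)) = Θ(n^7).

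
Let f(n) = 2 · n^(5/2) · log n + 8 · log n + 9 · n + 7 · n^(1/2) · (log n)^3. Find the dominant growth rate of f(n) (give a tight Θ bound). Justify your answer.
f(n) ∈ Θ(n^(5/2) · log n)

Compare the terms by growth order. For large n, n^a · (log n)^b dominates n^a' · (log n)^b' iff a > a', or (a = a' and b > b'). Ranking the 4 terms shows the dominant one is 2 · n^(5/2) · log n. Hence f(n) ∈ Θ(n^(5/2) · log n).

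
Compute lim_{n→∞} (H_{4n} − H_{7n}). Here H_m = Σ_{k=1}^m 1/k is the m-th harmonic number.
lim = ln(4/7)

Euler-Maclaurin gives H_m = ln m + γ + 1/(2m) + O(1/m^2). The γ and O(1/m) terms cancel in the difference:
  H_{4n} − H_{7n} = ln(4n) − ln(7n) + O(1/n) = ln(4/7) + O(1/n).
Hence the limit is ln(4/7).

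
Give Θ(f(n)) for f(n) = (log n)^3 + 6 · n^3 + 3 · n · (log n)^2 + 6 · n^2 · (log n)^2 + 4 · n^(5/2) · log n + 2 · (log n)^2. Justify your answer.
f(n) ∈ Θ(n^3)

Compare the terms by growth order. For large n, n^a · (log n)^b dominates n^a' · (log n)^b' iff a > a', or (a = a' and b > b'). Ranking the 6 terms shows the dominant one is 6 · n^3. Hence f(n) ∈ Θ(n^3).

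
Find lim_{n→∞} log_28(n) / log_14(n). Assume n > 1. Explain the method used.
lim = ln(14) / ln(28) = log_28(14)

Change of base: log_28(n) = ln n / ln 28 and log_14(n) = ln n / ln 14. The ratio is (ln n / ln 28) · (ln 14 / ln n) = ln 14 / ln 28, a constant independent of n. So the limit is ln 14 / ln 28 = log_28(14).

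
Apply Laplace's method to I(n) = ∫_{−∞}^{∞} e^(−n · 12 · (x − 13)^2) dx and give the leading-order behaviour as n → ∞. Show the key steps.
I(n) = sqrt(π/(12n))

Here φ(x) = 12 · (x − 13)^2 has its unique minimum at x* = 13 with φ(x*) = 0 and φ''(x*) = 24. Laplace's method gives
  I(n) ~ e^(−n φ(x*)) · sqrt(2π / (n · φ''(x*))) = sqrt(2π / (24n)) = sqrt(π/(12n)).
This is exact: substituting u = (x − 13)·sqrt(12n) gives I(n) = (1/sqrt(12n)) ∫_{−∞}^{∞} e^(−u^2) du = sqrt(π/(12n)).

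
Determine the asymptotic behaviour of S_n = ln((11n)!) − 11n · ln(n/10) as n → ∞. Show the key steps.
S_n ~ 11n · (ln 110 − 1) + O(ln n)

Stirling: ln((11n)!) = 11n ln(11n) − 11n + O(ln n).
  S_n = 11n ln(11n) − 11n − 11n ln(n/10) + O(ln n)
      = 11n ln(11n) − 11n ln n + 11n ln 10 − 11n + O(ln n)
      = 11n ln 11 + 11n ln 10 − 11n + O(ln n)
      = 11n (ln 110 − 1) + O(ln n).
Numerically ln(110) − 1 ≈ 3.7005.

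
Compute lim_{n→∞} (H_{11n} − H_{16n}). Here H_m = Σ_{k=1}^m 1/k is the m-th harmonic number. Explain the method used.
lim = ln(11/16)

Euler-Maclaurin gives H_m = ln m + γ + 1/(2m) + O(1/m^2). The γ and O(1/m) terms cancel in the difference:
  H_{11n} − H_{16n} = ln(11n) − ln(16n) + O(1/n) = ln(11/16) + O(1/n).
Hence the limit is ln(11/16).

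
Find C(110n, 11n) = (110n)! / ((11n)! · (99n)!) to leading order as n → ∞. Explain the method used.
C(110n, 11n) ~ (10000000000/387420489)^(11n) · sqrt(5/(9π·11n))

Write N = 11n. Apply Stirling to each factorial:
  (10N)! ~ sqrt(2π·10N) · (10N/e)^(10N),
  N! ~ sqrt(2π N) · (N/e)^N,
  (9N)! ~ sqrt(2π·9N) · (9N/e)^(9N).
The exponential factors combine to (10N)^(10N) / (N^N · (9N)^(9N)) = 10^(10N)/9^(9N) = (10^10/9^9)^N = (10000000000/387420489)^N.
The square-root prefactors combine to sqrt(2π·10N) / (sqrt(2π N)·sqrt(2π·9N)) = sqrt(10 / (2π·9·N)) = sqrt(5/(9π·11n)).
Substituting N = 11n: C(110n, 11n) ~ (10000000000/387420489)^(11n) · sqrt(5/(9π·11n)).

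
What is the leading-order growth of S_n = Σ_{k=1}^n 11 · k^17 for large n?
S_n ~ 11 · n^18 / 18

By integral comparison (Euler-Maclaurin), Σ_{k=1}^n 11 · k^17 = 11 · ∫_0^n x^17 dx + O(n^17) = 11 · n^18/18 + O(n^17). (Equivalently, Faulhaber's formula gives the same leading term.)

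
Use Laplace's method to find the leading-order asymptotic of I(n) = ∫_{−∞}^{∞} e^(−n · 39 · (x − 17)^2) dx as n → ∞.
I(n) = sqrt(π/(39n))

Here φ(x) = 39 · (x − 17)^2 has its unique minimum at x* = 17 with φ(x*) = 0 and φ''(x*) = 78. Laplace's method gives
  I(n) ~ e^(−n φ(x*)) · sqrt(2π / (n · φ''(x*))) = sqrt(2π / (78n)) = sqrt(π/(39n)).
This is exact: substituting u = (x − 17)·sqrt(39n) gives I(n) = (1/sqrt(39n)) ∫_{−∞}^{∞} e^(−u^2) du = sqrt(π/(39n)).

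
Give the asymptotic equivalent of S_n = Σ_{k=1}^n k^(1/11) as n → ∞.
S_n ~ (11/12) · n^(12/11)

Integral comparison: Σ_{k=1}^n k^(1/11) = ∫_0^n x^(1/11) dx + O(n^(1/11)). The integral is n^(1 + 1/11) / (1 + 1/11) = n^((1+11)/11) / ((1+11)/11) = (11/12) · n^(12/11).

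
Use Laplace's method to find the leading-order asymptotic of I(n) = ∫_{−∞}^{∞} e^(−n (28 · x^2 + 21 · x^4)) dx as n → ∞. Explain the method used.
I(n) ~ sqrt(π/(28n))

φ(x) = 28 · x^2 + 21 · x^4 has its unique global minimum at x* = 0 (since φ'(x) = 56x + 84x^3 = 0 only at x = 0 for real x with both coefficients positive, and φ → ∞ as |x| → ∞). At x* = 0, φ(0) = 0 and φ''(0) = 56. Laplace's method then gives
  I(n) ~ sqrt(2π / (n · φ''(0))) · e^(−n φ(0)) = sqrt(2π / (56n)) = sqrt(π/(28n)).
The 21 · x^4 term contributes only at subleading order (an O(1/n) relative correction).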